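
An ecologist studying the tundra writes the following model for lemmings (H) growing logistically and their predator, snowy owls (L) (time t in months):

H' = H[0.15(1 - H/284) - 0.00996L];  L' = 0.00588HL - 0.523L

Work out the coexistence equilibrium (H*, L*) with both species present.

H* ≈ 88.9, L* ≈ 10.3

From dL/dt = 0 with L > 0: 0.00588H* = 0.523, so H* = 88.9.
Substitute into dH/dt = 0: 0.15(1 - 88.9/284) = 0.00996L*.
The bracket is 0.687, giving L* = 0.103/0.00996 = 10.3.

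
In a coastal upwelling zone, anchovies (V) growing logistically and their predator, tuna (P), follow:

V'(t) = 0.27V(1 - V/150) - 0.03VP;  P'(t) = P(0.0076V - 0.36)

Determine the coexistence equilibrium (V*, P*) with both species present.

From dP/dt = 0 with P > 0: 0.0076V* = 0.36, so V* = 47.4.
Substitute into dV/dt = 0: 0.27(1 - 47.4/150) = 0.03P*.
The bracket is 0.684, giving P* = 0.185/0.03 = 6.16.

V* ≈ 47.4, P* ≈ 6.16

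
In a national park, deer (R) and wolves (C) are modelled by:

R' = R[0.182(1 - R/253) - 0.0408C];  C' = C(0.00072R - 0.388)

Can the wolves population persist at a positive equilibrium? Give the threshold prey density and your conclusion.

Threshold R = 539; K < 539, so no, the predator goes extinct.

The predator equation gives dC/dt > 0 only when R > 0.388/0.00072 = 539.
Without the predator, R → K = 253. Since 253 < 539, the predator cannot invade.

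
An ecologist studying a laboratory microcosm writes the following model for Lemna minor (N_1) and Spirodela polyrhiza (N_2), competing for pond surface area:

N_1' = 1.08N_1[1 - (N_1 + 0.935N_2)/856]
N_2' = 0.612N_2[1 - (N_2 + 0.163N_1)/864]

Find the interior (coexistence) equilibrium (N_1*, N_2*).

Setting both brackets to zero gives the nullclines N_1 + 0.935N_2 = 856 and 0.163N_1 + N_2 = 864.
Substituting N_2 = 864 - 0.163N_1 into the first: N_1(1 - 0.935·0.163) = 856 - 0.935·864.
So N_1* = 48.2/0.848 = 56.8, and then N_2* = 864 - 0.163·56.8 = 855.

N_1* ≈ 56.8, N_2* ≈ 855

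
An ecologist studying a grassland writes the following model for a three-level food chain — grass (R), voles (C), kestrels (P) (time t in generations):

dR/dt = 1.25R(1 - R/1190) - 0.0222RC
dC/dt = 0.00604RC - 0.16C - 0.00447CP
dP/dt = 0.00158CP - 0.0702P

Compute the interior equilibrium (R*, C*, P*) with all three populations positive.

R* ≈ 251, C* ≈ 44.4, P* ≈ 303

From dP/dt = 0: 0.00158C* = 0.0702, so C* = 44.4.
From dR/dt = 0: 1.25(1 - R*/1190) = 0.0222·44.4, giving R* = 1190·(1 - 0.789) = 251.
From dC/dt = 0: 0.00604·251 - 0.16 = 0.00447P*, so P* = 1.36/0.00447 = 303.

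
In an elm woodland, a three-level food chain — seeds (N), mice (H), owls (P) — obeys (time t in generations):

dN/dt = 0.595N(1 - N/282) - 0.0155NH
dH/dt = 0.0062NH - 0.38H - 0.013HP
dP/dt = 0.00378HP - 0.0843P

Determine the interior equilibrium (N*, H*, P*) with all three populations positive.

From dP/dt = 0: 0.00378H* = 0.0843, so H* = 22.3.
From dN/dt = 0: 0.595(1 - N*/282) = 0.0155·22.3, giving N* = 282·(1 - 0.581) = 118.
From dH/dt = 0: 0.0062·118 - 0.38 = 0.013P*, so P* = 0.353/0.013 = 27.1.

N* ≈ 118, H* ≈ 22.3, P* ≈ 27.1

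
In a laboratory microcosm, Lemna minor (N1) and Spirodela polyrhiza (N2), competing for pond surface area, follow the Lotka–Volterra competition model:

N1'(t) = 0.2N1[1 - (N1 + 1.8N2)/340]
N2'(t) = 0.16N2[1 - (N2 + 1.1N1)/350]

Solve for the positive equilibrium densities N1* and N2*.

Setting both brackets to zero gives the nullclines N1 + 1.8N2 = 340 and 1.1N1 + N2 = 350.
Substituting N2 = 350 - 1.1N1 into the first: N1(1 - 1.8·1.1) = 340 - 1.8·350.
So N1* = -290/-0.98 = 296, and then N2* = 350 - 1.1·296 = 24.5.

N1* ≈ 296, N2* ≈ 24.5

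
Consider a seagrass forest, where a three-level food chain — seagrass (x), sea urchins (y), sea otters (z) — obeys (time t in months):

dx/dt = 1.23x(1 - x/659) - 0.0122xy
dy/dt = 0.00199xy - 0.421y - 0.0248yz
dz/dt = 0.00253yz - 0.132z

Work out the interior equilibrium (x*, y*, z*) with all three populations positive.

From dz/dt = 0: 0.00253y* = 0.132, so y* = 52.2.
From dx/dt = 0: 1.23(1 - x*/659) = 0.0122·52.2, giving x* = 659·(1 - 0.517) = 318.
From dy/dt = 0: 0.00199·318 - 0.421 = 0.0248z*, so z* = 0.212/0.0248 = 8.54.

x* ≈ 318, y* ≈ 52.2, z* ≈ 8.54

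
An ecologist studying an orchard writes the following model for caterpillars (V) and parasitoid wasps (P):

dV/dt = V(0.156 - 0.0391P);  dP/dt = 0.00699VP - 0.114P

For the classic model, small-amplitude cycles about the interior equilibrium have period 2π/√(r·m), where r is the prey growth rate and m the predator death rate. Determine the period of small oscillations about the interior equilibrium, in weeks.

T ≈ 47.1 weeks

Here r = 0.156 and m = 0.114, so r·m = 0.0178.
ω = √0.0178 = 0.133 per week, hence T = 2π/ω ≈ 47.1 weeks.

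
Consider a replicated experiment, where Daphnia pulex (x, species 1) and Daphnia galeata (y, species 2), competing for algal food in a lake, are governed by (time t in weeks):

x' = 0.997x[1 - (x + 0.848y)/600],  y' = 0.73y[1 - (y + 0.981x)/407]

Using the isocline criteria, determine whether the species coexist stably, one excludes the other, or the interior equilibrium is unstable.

Compare the nullcline intercepts: K1/α12 = 600/0.848 = 708 > K2 = 407; K2/α21 = 407/0.981 = 415 < K1 = 600.
Since the inequalities point opposite ways, species 1 can invade but species 2 cannot.

species 1 excludes species 2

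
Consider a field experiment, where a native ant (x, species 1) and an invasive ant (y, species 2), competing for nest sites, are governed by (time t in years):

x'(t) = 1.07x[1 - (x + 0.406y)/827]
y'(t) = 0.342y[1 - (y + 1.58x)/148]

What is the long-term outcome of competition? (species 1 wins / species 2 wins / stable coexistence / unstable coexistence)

species 1 excludes species 2

Compare the nullcline intercepts: K1/α12 = 827/0.406 = 2040 > K2 = 148; K2/α21 = 148/1.58 = 93.7 < K1 = 827.
Since the inequalities point opposite ways, species 1 can invade but species 2 cannot.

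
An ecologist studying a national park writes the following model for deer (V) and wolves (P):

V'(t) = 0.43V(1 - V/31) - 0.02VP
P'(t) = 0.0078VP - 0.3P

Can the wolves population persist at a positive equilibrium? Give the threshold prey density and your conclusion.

Threshold V = 38.5; K < 38.5, so no, the predator goes extinct.

The predator equation gives dP/dt > 0 only when V > 0.3/0.0078 = 38.5.
Without the predator, V → K = 31. Since 31 < 38.5, the predator cannot invade.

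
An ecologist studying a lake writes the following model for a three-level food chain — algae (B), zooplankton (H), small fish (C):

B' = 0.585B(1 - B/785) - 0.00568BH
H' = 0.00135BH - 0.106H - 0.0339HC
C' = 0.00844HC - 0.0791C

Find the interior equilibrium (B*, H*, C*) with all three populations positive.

B* ≈ 714, H* ≈ 9.37, C* ≈ 25.3

From dC/dt = 0: 0.00844H* = 0.0791, so H* = 9.37.
From dB/dt = 0: 0.585(1 - B*/785) = 0.00568·9.37, giving B* = 785·(1 - 0.091) = 714.
From dH/dt = 0: 0.00135·714 - 0.106 = 0.0339C*, so C* = 0.857/0.0339 = 25.3.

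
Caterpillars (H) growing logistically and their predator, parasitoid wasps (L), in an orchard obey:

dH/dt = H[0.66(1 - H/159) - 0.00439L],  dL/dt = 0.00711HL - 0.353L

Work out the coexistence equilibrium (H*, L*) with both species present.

H* ≈ 49.6, L* ≈ 103

From dL/dt = 0 with L > 0: 0.00711H* = 0.353, so H* = 49.6.
Substitute into dH/dt = 0: 0.66(1 - 49.6/159) = 0.00439L*.
The bracket is 0.688, giving L* = 0.454/0.00439 = 103.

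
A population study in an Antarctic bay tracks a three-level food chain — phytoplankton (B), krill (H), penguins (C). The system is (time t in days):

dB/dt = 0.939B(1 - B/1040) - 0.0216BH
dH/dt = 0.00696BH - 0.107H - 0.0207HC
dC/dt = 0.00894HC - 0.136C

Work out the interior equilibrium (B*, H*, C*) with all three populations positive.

From dC/dt = 0: 0.00894H* = 0.136, so H* = 15.2.
From dB/dt = 0: 0.939(1 - B*/1040) = 0.0216·15.2, giving B* = 1040·(1 - 0.35) = 676.
From dH/dt = 0: 0.00696·676 - 0.107 = 0.0207C*, so C* = 4.6/0.0207 = 222.

B* ≈ 676, H* ≈ 15.2, C* ≈ 222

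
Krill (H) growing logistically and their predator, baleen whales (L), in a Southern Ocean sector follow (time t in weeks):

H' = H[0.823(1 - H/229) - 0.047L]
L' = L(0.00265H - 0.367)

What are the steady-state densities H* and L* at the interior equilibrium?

From dL/dt = 0 with L > 0: 0.00265H* = 0.367, so H* = 138.
Substitute into dH/dt = 0: 0.823(1 - 138/229) = 0.047L*.
The bracket is 0.395, giving L* = 0.325/0.047 = 6.92.

H* ≈ 138, L* ≈ 6.92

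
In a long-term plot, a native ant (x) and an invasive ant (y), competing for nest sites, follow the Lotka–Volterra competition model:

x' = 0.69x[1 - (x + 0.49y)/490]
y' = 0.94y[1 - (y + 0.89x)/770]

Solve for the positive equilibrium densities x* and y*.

Setting both brackets to zero gives the nullclines x + 0.49y = 490 and 0.89x + y = 770.
Substituting y = 770 - 0.89x into the first: x(1 - 0.49·0.89) = 490 - 0.49·770.
So x* = 113/0.564 = 200, and then y* = 770 - 0.89·200 = 592.

x* ≈ 200, y* ≈ 592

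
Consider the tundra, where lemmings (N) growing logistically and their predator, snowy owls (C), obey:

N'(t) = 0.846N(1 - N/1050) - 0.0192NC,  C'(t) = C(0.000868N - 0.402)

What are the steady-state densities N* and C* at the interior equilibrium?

From dC/dt = 0 with C > 0: 0.000868N* = 0.402, so N* = 463.
Substitute into dN/dt = 0: 0.846(1 - 463/1050) = 0.0192C*.
The bracket is 0.559, giving C* = 0.473/0.0192 = 24.6.

N* ≈ 463, C* ≈ 24.6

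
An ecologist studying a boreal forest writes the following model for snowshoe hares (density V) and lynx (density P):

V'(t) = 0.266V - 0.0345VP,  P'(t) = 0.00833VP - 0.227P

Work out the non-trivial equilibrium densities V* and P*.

Set dP/dt = 0 with P > 0: 0.00833V - 0.227 = 0, so V* = 0.227/0.00833 = 27.3.
Set dV/dt = 0 with V > 0: 0.266 - 0.0345P = 0, so P* = 0.266/0.0345 = 7.71.

V* ≈ 27.3, P* ≈ 7.71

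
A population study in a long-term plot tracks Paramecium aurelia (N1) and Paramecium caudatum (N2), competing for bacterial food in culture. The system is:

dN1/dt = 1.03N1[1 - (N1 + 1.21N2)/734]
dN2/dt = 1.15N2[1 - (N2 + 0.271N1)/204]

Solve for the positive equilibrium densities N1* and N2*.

Setting both brackets to zero gives the nullclines N1 + 1.21N2 = 734 and 0.271N1 + N2 = 204.
Substituting N2 = 204 - 0.271N1 into the first: N1(1 - 1.21·0.271) = 734 - 1.21·204.
So N1* = 487/0.672 = 725, and then N2* = 204 - 0.271·725 = 7.57.

N1* ≈ 725, N2* ≈ 7.57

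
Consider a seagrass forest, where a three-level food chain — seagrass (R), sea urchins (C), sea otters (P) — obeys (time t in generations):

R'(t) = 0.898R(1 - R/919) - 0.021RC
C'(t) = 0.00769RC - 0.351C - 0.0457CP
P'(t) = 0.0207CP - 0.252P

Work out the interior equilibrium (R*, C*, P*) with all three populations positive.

R* ≈ 657, C* ≈ 12.2, P* ≈ 103

From dP/dt = 0: 0.0207C* = 0.252, so C* = 12.2.
From dR/dt = 0: 0.898(1 - R*/919) = 0.021·12.2, giving R* = 919·(1 - 0.285) = 657.
From dC/dt = 0: 0.00769·657 - 0.351 = 0.0457P*, so P* = 4.7/0.0457 = 103.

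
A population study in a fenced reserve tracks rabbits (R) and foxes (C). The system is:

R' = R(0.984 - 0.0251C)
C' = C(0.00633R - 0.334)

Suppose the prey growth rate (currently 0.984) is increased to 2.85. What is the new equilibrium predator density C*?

C* ≈ 114

At the interior fixed point, setting dR/dt = 0 with R > 0 fixes C* = (prey growth rate)/(RC coefficient) — independent of the other coefficients.
With the change, C* = 2.85/0.0251 = 114; it rises from 39.2.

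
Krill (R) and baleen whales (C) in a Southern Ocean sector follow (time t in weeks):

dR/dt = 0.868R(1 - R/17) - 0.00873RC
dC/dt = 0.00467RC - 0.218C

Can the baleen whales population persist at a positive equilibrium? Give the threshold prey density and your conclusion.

Threshold R = 46.7; K < 46.7, so no, the predator goes extinct.

The predator equation gives dC/dt > 0 only when R > 0.218/0.00467 = 46.7.
Without the predator, R → K = 17. Since 17 < 46.7, the predator cannot invade.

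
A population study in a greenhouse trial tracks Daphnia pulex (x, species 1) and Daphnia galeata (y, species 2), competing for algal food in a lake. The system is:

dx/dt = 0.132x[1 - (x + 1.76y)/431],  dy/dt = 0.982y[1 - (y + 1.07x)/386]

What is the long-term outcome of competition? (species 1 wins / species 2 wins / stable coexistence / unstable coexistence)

unstable coexistence (outcome depends on initial conditions)

Compare the nullcline intercepts: K1/α12 = 431/1.76 = 245 < K2 = 386; K2/α21 = 386/1.07 = 361 < K1 = 431.
Since both are reversed, neither can invade when rare; the interior point is a saddle.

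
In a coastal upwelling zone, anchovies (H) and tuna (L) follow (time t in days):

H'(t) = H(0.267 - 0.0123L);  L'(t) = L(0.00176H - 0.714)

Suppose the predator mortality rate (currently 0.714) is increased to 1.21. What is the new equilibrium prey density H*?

At the interior fixed point, setting dL/dt = 0 with L > 0 fixes H* = (predator death rate)/(HL coefficient) — independent of the other coefficients.
With the change, H* = 1.21/0.00176 = 688; it rises from 406.

H* ≈ 688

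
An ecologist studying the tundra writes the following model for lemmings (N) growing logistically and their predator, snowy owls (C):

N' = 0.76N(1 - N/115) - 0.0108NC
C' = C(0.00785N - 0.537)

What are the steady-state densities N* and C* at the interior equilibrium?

From dC/dt = 0 with C > 0: 0.00785N* = 0.537, so N* = 68.4.
Substitute into dN/dt = 0: 0.76(1 - 68.4/115) = 0.0108C*.
The bracket is 0.405, giving C* = 0.308/0.0108 = 28.5.

N* ≈ 68.4, C* ≈ 28.5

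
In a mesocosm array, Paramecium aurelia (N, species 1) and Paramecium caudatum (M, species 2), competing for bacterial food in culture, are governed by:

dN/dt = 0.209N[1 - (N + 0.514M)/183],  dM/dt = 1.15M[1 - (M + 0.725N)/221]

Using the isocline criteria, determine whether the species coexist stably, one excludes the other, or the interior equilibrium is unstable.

stable coexistence

Compare the nullcline intercepts: K1/α12 = 183/0.514 = 356 > K2 = 221; K2/α21 = 221/0.725 = 305 > K1 = 183.
Since both inequalities hold, each species can invade when rare, so the interior equilibrium is stable.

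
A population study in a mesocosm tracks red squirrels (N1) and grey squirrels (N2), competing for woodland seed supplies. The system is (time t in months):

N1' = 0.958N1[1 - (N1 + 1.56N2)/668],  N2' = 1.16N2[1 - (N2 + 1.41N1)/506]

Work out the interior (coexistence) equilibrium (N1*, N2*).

N1* ≈ 101, N2* ≈ 363

Setting both brackets to zero gives the nullclines N1 + 1.56N2 = 668 and 1.41N1 + N2 = 506.
Substituting N2 = 506 - 1.41N1 into the first: N1(1 - 1.56·1.41) = 668 - 1.56·506.
So N1* = -121/-1.2 = 101, and then N2* = 506 - 1.41·101 = 363.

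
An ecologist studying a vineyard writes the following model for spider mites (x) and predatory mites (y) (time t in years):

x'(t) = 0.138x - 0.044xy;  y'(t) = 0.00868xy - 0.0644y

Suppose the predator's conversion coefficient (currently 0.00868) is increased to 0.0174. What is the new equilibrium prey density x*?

x* ≈ 3.7

At the interior fixed point, setting dy/dt = 0 with y > 0 fixes x* = (predator death rate)/(xy coefficient) — independent of the other coefficients.
With the change, x* = 0.0644/0.0174 = 3.7; it falls from 7.42.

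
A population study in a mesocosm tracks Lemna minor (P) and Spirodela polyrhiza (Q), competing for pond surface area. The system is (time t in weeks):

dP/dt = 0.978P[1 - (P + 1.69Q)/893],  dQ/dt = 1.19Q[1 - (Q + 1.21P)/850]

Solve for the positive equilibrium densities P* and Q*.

Setting both brackets to zero gives the nullclines P + 1.69Q = 893 and 1.21P + Q = 850.
Substituting Q = 850 - 1.21P into the first: P(1 - 1.69·1.21) = 893 - 1.69·850.
So P* = -544/-1.04 = 520, and then Q* = 850 - 1.21·520 = 221.

P* ≈ 520, Q* ≈ 221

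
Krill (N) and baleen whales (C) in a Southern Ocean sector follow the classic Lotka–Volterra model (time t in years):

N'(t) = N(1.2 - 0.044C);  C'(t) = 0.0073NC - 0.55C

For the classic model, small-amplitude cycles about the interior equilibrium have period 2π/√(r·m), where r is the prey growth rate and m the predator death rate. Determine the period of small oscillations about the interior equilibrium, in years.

Here r = 1.2 and m = 0.55, so r·m = 0.66.
ω = √0.66 = 0.812 per year, hence T = 2π/ω ≈ 7.73 years.

T ≈ 7.73 years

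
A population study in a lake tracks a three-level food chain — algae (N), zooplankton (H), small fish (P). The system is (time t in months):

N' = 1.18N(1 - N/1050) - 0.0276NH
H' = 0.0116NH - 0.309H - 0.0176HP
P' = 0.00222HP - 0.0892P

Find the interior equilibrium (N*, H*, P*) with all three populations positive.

N* ≈ 63.2, H* ≈ 40.2, P* ≈ 24.1

From dP/dt = 0: 0.00222H* = 0.0892, so H* = 40.2.
From dN/dt = 0: 1.18(1 - N*/1050) = 0.0276·40.2, giving N* = 1050·(1 - 0.94) = 63.2.
From dH/dt = 0: 0.0116·63.2 - 0.309 = 0.0176P*, so P* = 0.424/0.0176 = 24.1.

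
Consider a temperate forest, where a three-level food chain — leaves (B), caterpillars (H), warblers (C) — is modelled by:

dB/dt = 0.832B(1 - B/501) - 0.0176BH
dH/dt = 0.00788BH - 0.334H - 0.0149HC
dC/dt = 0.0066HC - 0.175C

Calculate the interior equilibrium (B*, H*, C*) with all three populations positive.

From dC/dt = 0: 0.0066H* = 0.175, so H* = 26.5.
From dB/dt = 0: 0.832(1 - B*/501) = 0.0176·26.5, giving B* = 501·(1 - 0.561) = 220.
From dH/dt = 0: 0.00788·220 - 0.334 = 0.0149C*, so C* = 1.4/0.0149 = 93.9.

B* ≈ 220, H* ≈ 26.5, C* ≈ 93.9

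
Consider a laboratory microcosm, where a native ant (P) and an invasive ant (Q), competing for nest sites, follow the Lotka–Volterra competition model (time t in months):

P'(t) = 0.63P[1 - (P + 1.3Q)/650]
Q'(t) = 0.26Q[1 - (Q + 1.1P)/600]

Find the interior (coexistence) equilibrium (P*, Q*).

P* ≈ 302, Q* ≈ 267

Setting both brackets to zero gives the nullclines P + 1.3Q = 650 and 1.1P + Q = 600.
Substituting Q = 600 - 1.1P into the first: P(1 - 1.3·1.1) = 650 - 1.3·600.
So P* = -130/-0.43 = 302, and then Q* = 600 - 1.1·302 = 267.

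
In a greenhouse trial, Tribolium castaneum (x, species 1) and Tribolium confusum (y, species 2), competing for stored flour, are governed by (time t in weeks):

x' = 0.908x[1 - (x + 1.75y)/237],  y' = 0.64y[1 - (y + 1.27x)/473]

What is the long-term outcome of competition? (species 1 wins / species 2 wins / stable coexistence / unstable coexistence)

species 2 excludes species 1

Compare the nullcline intercepts: K1/α12 = 237/1.75 = 135 < K2 = 473; K2/α21 = 473/1.27 = 372 > K1 = 237.
Since the inequalities point opposite ways, species 2 can invade but species 1 cannot.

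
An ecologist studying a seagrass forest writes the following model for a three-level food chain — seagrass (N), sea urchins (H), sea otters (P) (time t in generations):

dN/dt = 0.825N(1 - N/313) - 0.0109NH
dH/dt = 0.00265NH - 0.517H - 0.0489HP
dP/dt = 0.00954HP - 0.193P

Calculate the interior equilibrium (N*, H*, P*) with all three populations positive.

N* ≈ 229, H* ≈ 20.2, P* ≈ 1.86

From dP/dt = 0: 0.00954H* = 0.193, so H* = 20.2.
From dN/dt = 0: 0.825(1 - N*/313) = 0.0109·20.2, giving N* = 313·(1 - 0.267) = 229.
From dH/dt = 0: 0.00265·229 - 0.517 = 0.0489P*, so P* = 0.0907/0.0489 = 1.86.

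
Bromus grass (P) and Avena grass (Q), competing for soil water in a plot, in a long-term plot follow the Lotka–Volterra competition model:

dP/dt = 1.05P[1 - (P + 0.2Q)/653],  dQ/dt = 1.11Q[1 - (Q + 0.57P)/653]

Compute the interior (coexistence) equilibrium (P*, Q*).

Setting both brackets to zero gives the nullclines P + 0.2Q = 653 and 0.57P + Q = 653.
Substituting Q = 653 - 0.57P into the first: P(1 - 0.2·0.57) = 653 - 0.2·653.
So P* = 522/0.886 = 590, and then Q* = 653 - 0.57·590 = 317.

P* ≈ 590, Q* ≈ 317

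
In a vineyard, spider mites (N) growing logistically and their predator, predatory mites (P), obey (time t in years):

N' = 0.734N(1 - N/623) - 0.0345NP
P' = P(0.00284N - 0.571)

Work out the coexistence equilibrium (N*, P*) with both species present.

From dP/dt = 0 with P > 0: 0.00284N* = 0.571, so N* = 201.
Substitute into dN/dt = 0: 0.734(1 - 201/623) = 0.0345P*.
The bracket is 0.677, giving P* = 0.497/0.0345 = 14.4.

N* ≈ 201, P* ≈ 14.4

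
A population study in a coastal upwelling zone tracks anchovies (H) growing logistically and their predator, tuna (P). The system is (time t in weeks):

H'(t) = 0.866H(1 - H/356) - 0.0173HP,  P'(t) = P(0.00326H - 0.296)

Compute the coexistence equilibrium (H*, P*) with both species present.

H* ≈ 90.8, P* ≈ 37.3

From dP/dt = 0 with P > 0: 0.00326H* = 0.296, so H* = 90.8.
Substitute into dH/dt = 0: 0.866(1 - 90.8/356) = 0.0173P*.
The bracket is 0.745, giving P* = 0.645/0.0173 = 37.3.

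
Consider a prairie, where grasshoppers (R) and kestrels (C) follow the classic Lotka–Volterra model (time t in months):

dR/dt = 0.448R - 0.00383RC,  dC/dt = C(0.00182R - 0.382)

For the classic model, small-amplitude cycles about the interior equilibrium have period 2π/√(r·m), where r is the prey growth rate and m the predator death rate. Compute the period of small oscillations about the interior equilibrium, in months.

T ≈ 15.2 months

Here r = 0.448 and m = 0.382, so r·m = 0.171.
ω = √0.171 = 0.414 per month, hence T = 2π/ω ≈ 15.2 months.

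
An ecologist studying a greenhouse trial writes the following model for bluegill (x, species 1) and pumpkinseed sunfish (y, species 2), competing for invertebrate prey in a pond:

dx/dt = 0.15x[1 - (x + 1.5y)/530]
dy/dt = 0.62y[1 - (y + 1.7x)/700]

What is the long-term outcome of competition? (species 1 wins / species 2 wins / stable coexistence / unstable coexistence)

unstable coexistence (outcome depends on initial conditions)

Compare the nullcline intercepts: K1/α12 = 530/1.5 = 353 < K2 = 700; K2/α21 = 700/1.7 = 412 < K1 = 530.
Since both are reversed, neither can invade when rare; the interior point is a saddle.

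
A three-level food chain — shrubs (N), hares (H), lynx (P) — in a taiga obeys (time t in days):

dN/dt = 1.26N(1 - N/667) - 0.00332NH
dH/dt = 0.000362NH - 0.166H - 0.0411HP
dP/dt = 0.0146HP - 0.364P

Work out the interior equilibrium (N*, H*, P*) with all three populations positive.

From dP/dt = 0: 0.0146H* = 0.364, so H* = 24.9.
From dN/dt = 0: 1.26(1 - N*/667) = 0.00332·24.9, giving N* = 667·(1 - 0.0657) = 623.
From dH/dt = 0: 0.000362·623 - 0.166 = 0.0411P*, so P* = 0.0596/0.0411 = 1.45.

N* ≈ 623, H* ≈ 24.9, P* ≈ 1.45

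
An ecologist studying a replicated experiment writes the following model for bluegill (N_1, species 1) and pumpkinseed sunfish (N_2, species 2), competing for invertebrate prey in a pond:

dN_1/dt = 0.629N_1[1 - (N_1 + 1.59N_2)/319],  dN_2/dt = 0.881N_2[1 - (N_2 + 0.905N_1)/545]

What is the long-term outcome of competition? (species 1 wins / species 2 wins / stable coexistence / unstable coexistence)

species 2 excludes species 1

Compare the nullcline intercepts: K1/α12 = 319/1.59 = 201 < K2 = 545; K2/α21 = 545/0.905 = 602 > K1 = 319.
Since the inequalities point opposite ways, species 2 can invade but species 1 cannot.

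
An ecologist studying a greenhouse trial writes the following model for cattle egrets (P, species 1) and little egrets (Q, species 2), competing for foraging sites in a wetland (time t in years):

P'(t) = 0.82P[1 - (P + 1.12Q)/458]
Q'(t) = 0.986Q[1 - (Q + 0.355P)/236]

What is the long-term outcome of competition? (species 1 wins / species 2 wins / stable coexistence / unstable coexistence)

Compare the nullcline intercepts: K1/α12 = 458/1.12 = 409 > K2 = 236; K2/α21 = 236/0.355 = 665 > K1 = 458.
Since both inequalities hold, each species can invade when rare, so the interior equilibrium is stable.

stable coexistence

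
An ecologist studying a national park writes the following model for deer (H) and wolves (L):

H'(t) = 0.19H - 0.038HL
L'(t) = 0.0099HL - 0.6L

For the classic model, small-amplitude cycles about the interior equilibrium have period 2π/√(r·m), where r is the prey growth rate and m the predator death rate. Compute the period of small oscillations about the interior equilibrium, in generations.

T ≈ 18.6 generations

Here r = 0.19 and m = 0.6, so r·m = 0.114.
ω = √0.114 = 0.338 per generation, hence T = 2π/ω ≈ 18.6 generations.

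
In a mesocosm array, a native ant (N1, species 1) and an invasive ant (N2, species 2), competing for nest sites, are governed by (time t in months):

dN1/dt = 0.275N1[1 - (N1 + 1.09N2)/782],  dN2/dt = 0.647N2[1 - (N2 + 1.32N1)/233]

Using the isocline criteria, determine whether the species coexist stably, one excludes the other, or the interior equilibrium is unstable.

Compare the nullcline intercepts: K1/α12 = 782/1.09 = 717 > K2 = 233; K2/α21 = 233/1.32 = 177 < K1 = 782.
Since the inequalities point opposite ways, species 1 can invade but species 2 cannot.

species 1 excludes species 2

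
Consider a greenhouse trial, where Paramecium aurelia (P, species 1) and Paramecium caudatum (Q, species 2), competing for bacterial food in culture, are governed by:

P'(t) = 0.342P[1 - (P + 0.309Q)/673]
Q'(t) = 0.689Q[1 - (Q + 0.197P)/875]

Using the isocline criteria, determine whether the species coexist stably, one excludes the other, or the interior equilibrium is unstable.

stable coexistence

Compare the nullcline intercepts: K1/α12 = 673/0.309 = 2180 > K2 = 875; K2/α21 = 875/0.197 = 4440 > K1 = 673.
Since both inequalities hold, each species can invade when rare, so the interior equilibrium is stable.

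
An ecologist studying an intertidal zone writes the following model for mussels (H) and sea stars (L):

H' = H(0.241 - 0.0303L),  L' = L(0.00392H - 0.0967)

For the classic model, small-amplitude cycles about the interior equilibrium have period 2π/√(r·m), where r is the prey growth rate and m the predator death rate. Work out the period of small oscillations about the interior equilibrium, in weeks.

T ≈ 41.2 weeks

Here r = 0.241 and m = 0.0967, so r·m = 0.0233.
ω = √0.0233 = 0.153 per week, hence T = 2π/ω ≈ 41.2 weeks.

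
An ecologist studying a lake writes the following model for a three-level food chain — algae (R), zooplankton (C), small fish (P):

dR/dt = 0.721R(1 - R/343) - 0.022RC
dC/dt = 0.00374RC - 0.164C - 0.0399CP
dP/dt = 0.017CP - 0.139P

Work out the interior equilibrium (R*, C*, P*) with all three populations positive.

From dP/dt = 0: 0.017C* = 0.139, so C* = 8.18.
From dR/dt = 0: 0.721(1 - R*/343) = 0.022·8.18, giving R* = 343·(1 - 0.249) = 257.
From dC/dt = 0: 0.00374·257 - 0.164 = 0.0399P*, so P* = 0.799/0.0399 = 20.

R* ≈ 257, C* ≈ 8.18, P* ≈ 20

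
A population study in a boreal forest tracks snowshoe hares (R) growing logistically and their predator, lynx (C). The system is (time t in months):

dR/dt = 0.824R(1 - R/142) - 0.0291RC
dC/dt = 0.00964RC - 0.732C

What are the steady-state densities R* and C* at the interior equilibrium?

From dC/dt = 0 with C > 0: 0.00964R* = 0.732, so R* = 75.9.
Substitute into dR/dt = 0: 0.824(1 - 75.9/142) = 0.0291C*.
The bracket is 0.465, giving C* = 0.383/0.0291 = 13.2.

R* ≈ 75.9, C* ≈ 13.2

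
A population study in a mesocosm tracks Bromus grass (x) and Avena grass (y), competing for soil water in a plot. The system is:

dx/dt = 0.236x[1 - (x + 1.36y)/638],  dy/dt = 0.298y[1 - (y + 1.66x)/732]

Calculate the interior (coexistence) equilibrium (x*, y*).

x* ≈ 284, y* ≈ 260

Setting both brackets to zero gives the nullclines x + 1.36y = 638 and 1.66x + y = 732.
Substituting y = 732 - 1.66x into the first: x(1 - 1.36·1.66) = 638 - 1.36·732.
So x* = -358/-1.26 = 284, and then y* = 732 - 1.66·284 = 260.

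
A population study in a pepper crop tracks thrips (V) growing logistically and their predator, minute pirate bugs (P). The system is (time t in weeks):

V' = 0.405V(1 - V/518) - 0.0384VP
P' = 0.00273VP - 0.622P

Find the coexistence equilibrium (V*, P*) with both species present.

From dP/dt = 0 with P > 0: 0.00273V* = 0.622, so V* = 228.
Substitute into dV/dt = 0: 0.405(1 - 228/518) = 0.0384P*.
The bracket is 0.56, giving P* = 0.227/0.0384 = 5.91.

V* ≈ 228, P* ≈ 5.91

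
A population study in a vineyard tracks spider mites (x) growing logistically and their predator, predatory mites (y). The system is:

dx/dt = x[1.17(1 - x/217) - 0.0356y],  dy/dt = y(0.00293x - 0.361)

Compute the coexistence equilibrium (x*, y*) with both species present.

x* ≈ 123, y* ≈ 14.2

From dy/dt = 0 with y > 0: 0.00293x* = 0.361, so x* = 123.
Substitute into dx/dt = 0: 1.17(1 - 123/217) = 0.0356y*.
The bracket is 0.432, giving y* = 0.506/0.0356 = 14.2.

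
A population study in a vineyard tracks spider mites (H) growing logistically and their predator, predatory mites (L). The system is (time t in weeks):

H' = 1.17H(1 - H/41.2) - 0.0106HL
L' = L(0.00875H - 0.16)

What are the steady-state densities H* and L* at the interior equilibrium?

From dL/dt = 0 with L > 0: 0.00875H* = 0.16, so H* = 18.3.
Substitute into dH/dt = 0: 1.17(1 - 18.3/41.2) = 0.0106L*.
The bracket is 0.556, giving L* = 0.651/0.0106 = 61.4.

H* ≈ 18.3, L* ≈ 61.4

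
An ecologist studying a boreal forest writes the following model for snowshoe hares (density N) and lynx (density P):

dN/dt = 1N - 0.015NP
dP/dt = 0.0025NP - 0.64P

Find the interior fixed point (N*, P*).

Set dP/dt = 0 with P > 0: 0.0025N - 0.64 = 0, so N* = 0.64/0.0025 = 256.
Set dN/dt = 0 with N > 0: 1 - 0.015P = 0, so P* = 1/0.015 = 66.7.

N* ≈ 256, P* ≈ 66.7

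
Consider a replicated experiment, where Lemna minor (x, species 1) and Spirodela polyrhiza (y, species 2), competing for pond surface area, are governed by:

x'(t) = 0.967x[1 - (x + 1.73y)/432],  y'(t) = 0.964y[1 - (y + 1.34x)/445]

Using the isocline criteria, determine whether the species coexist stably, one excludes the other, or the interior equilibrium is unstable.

Compare the nullcline intercepts: K1/α12 = 432/1.73 = 250 < K2 = 445; K2/α21 = 445/1.34 = 332 < K1 = 432.
Since both are reversed, neither can invade when rare; the interior point is a saddle.

unstable coexistence (outcome depends on initial conditions)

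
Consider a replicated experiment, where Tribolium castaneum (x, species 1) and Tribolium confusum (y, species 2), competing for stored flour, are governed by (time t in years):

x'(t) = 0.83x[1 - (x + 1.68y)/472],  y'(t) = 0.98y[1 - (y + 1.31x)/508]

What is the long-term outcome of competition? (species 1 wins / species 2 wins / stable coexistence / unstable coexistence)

unstable coexistence (outcome depends on initial conditions)

Compare the nullcline intercepts: K1/α12 = 472/1.68 = 281 < K2 = 508; K2/α21 = 508/1.31 = 388 < K1 = 472.
Since both are reversed, neither can invade when rare; the interior point is a saddle.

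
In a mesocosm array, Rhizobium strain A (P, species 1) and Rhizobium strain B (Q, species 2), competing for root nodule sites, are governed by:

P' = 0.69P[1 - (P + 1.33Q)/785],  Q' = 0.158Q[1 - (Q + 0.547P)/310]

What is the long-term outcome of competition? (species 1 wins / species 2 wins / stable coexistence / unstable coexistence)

species 1 excludes species 2

Compare the nullcline intercepts: K1/α12 = 785/1.33 = 590 > K2 = 310; K2/α21 = 310/0.547 = 567 < K1 = 785.
Since the inequalities point opposite ways, species 1 can invade but species 2 cannot.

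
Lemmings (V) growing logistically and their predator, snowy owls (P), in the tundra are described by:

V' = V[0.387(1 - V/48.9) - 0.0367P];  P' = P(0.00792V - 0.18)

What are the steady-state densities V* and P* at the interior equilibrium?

V* ≈ 22.7, P* ≈ 5.64

From dP/dt = 0 with P > 0: 0.00792V* = 0.18, so V* = 22.7.
Substitute into dV/dt = 0: 0.387(1 - 22.7/48.9) = 0.0367P*.
The bracket is 0.535, giving P* = 0.207/0.0367 = 5.64.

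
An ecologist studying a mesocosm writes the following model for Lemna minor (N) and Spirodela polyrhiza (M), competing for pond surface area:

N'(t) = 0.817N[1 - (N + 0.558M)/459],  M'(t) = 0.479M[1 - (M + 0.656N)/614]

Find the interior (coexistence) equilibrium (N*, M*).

N* ≈ 184, M* ≈ 494

Setting both brackets to zero gives the nullclines N + 0.558M = 459 and 0.656N + M = 614.
Substituting M = 614 - 0.656N into the first: N(1 - 0.558·0.656) = 459 - 0.558·614.
So N* = 116/0.634 = 184, and then M* = 614 - 0.656·184 = 494.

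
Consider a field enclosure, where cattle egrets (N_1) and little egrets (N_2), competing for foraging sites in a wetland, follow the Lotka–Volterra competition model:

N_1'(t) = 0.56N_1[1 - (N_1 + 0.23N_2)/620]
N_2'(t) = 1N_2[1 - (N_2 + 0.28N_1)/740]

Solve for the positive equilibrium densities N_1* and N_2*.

N_1* ≈ 481, N_2* ≈ 605

Setting both brackets to zero gives the nullclines N_1 + 0.23N_2 = 620 and 0.28N_1 + N_2 = 740.
Substituting N_2 = 740 - 0.28N_1 into the first: N_1(1 - 0.23·0.28) = 620 - 0.23·740.
So N_1* = 450/0.936 = 481, and then N_2* = 740 - 0.28·481 = 605.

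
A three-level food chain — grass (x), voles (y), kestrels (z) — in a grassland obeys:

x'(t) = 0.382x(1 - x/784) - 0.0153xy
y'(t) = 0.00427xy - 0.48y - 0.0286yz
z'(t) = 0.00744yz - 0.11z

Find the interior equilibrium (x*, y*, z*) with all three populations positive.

From dz/dt = 0: 0.00744y* = 0.11, so y* = 14.8.
From dx/dt = 0: 0.382(1 - x*/784) = 0.0153·14.8, giving x* = 784·(1 - 0.592) = 320.
From dy/dt = 0: 0.00427·320 - 0.48 = 0.0286z*, so z* = 0.885/0.0286 = 31.

x* ≈ 320, y* ≈ 14.8, z* ≈ 31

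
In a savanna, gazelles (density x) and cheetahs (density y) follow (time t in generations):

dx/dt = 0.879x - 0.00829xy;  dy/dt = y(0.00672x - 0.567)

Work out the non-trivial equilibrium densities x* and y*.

Set dy/dt = 0 with y > 0: 0.00672x - 0.567 = 0, so x* = 0.567/0.00672 = 84.4.
Set dx/dt = 0 with x > 0: 0.879 - 0.00829y = 0, so y* = 0.879/0.00829 = 106.

x* ≈ 84.4, y* ≈ 106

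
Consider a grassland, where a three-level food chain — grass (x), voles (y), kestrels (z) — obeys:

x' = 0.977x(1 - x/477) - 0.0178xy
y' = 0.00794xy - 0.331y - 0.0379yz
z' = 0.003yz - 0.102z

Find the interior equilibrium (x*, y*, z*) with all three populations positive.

From dz/dt = 0: 0.003y* = 0.102, so y* = 34.
From dx/dt = 0: 0.977(1 - x*/477) = 0.0178·34, giving x* = 477·(1 - 0.619) = 182.
From dy/dt = 0: 0.00794·182 - 0.331 = 0.0379z*, so z* = 1.11/0.0379 = 29.3.

x* ≈ 182, y* ≈ 34, z* ≈ 29.3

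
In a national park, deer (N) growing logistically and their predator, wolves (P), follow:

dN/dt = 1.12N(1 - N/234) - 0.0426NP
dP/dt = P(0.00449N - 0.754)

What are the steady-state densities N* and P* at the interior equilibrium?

From dP/dt = 0 with P > 0: 0.00449N* = 0.754, so N* = 168.
Substitute into dN/dt = 0: 1.12(1 - 168/234) = 0.0426P*.
The bracket is 0.282, giving P* = 0.316/0.0426 = 7.42.

N* ≈ 168, P* ≈ 7.42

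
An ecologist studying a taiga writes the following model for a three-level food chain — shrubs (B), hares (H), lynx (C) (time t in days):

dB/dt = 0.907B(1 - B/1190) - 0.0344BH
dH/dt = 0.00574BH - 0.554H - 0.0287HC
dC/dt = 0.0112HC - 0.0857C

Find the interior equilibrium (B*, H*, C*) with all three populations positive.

B* ≈ 845, H* ≈ 7.65, C* ≈ 150

From dC/dt = 0: 0.0112H* = 0.0857, so H* = 7.65.
From dB/dt = 0: 0.907(1 - B*/1190) = 0.0344·7.65, giving B* = 1190·(1 - 0.29) = 845.
From dH/dt = 0: 0.00574·845 - 0.554 = 0.0287C*, so C* = 4.29/0.0287 = 150.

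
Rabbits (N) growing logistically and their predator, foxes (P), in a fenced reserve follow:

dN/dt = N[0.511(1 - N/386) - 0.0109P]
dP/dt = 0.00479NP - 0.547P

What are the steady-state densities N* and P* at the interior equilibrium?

From dP/dt = 0 with P > 0: 0.00479N* = 0.547, so N* = 114.
Substitute into dN/dt = 0: 0.511(1 - 114/386) = 0.0109P*.
The bracket is 0.704, giving P* = 0.36/0.0109 = 33.

N* ≈ 114, P* ≈ 33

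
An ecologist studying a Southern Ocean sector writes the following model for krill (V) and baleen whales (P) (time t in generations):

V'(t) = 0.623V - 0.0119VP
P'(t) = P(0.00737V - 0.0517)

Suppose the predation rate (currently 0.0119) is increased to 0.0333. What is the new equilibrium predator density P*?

P* ≈ 18.7

At the interior fixed point, setting dV/dt = 0 with V > 0 fixes P* = (prey growth rate)/(VP coefficient) — independent of the other coefficients.
With the change, P* = 0.623/0.0333 = 18.7; it falls from 52.4.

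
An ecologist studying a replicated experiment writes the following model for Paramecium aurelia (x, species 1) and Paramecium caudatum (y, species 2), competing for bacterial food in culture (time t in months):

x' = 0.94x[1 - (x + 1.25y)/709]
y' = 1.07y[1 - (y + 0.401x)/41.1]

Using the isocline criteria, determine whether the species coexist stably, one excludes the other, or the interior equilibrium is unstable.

Compare the nullcline intercepts: K1/α12 = 709/1.25 = 567 > K2 = 41.1; K2/α21 = 41.1/0.401 = 102 < K1 = 709.
Since the inequalities point opposite ways, species 1 can invade but species 2 cannot.

species 1 excludes species 2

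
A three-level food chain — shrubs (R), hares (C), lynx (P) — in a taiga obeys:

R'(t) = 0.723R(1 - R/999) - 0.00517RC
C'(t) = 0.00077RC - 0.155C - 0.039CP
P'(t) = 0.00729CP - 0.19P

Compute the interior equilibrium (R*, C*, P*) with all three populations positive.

From dP/dt = 0: 0.00729C* = 0.19, so C* = 26.1.
From dR/dt = 0: 0.723(1 - R*/999) = 0.00517·26.1, giving R* = 999·(1 - 0.186) = 813.
From dC/dt = 0: 0.00077·813 - 0.155 = 0.039P*, so P* = 0.471/0.039 = 12.1.

R* ≈ 813, C* ≈ 26.1, P* ≈ 12.1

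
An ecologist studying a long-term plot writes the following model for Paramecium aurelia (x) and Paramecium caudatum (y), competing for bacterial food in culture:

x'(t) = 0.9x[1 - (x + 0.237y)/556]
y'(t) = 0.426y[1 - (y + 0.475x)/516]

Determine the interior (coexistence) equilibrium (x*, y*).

x* ≈ 489, y* ≈ 284

Setting both brackets to zero gives the nullclines x + 0.237y = 556 and 0.475x + y = 516.
Substituting y = 516 - 0.475x into the first: x(1 - 0.237·0.475) = 556 - 0.237·516.
So x* = 434/0.887 = 489, and then y* = 516 - 0.475·489 = 284.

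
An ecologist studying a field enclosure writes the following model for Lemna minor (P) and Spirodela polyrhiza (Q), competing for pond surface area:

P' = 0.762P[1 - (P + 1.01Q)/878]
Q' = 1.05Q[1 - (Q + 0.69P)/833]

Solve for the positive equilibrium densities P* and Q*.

Setting both brackets to zero gives the nullclines P + 1.01Q = 878 and 0.69P + Q = 833.
Substituting Q = 833 - 0.69P into the first: P(1 - 1.01·0.69) = 878 - 1.01·833.
So P* = 36.7/0.303 = 121, and then Q* = 833 - 0.69·121 = 750.

P* ≈ 121, Q* ≈ 750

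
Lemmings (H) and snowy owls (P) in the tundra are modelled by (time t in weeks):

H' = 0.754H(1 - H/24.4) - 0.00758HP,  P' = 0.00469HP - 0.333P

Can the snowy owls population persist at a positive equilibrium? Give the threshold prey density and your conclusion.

The predator equation gives dP/dt > 0 only when H > 0.333/0.00469 = 71.
Without the predator, H → K = 24.4. Since 24.4 < 71, the predator cannot invade.

Threshold H = 71; K < 71, so no, the predator goes extinct.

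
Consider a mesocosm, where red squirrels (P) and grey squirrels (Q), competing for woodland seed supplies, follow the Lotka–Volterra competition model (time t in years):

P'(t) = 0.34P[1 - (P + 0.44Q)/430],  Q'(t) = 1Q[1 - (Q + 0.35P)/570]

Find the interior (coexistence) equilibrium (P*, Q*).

P* ≈ 212, Q* ≈ 496

Setting both brackets to zero gives the nullclines P + 0.44Q = 430 and 0.35P + Q = 570.
Substituting Q = 570 - 0.35P into the first: P(1 - 0.44·0.35) = 430 - 0.44·570.
So P* = 179/0.846 = 212, and then Q* = 570 - 0.35·212 = 496.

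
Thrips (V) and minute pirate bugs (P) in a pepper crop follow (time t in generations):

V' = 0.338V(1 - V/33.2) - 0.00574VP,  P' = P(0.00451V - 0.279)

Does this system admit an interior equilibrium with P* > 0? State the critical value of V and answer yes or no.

Threshold V = 61.9; K < 61.9, so no, the predator goes extinct.

The predator equation gives dP/dt > 0 only when V > 0.279/0.00451 = 61.9.
Without the predator, V → K = 33.2. Since 33.2 < 61.9, the predator cannot invade.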